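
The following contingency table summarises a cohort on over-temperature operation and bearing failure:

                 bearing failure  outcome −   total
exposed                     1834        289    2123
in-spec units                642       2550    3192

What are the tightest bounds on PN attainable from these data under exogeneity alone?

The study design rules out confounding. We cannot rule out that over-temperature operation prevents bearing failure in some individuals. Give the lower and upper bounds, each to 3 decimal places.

0.767 ≤ PN ≤ 0.925

p₁ = P(outcome | exposed) = 1834/2123 = 0.86387
p₀ = P(outcome | unexposed) = 642/3192 = 0.20113
Under exogeneity alone the bounds on PN are max{0,(p₁−p₀)/p₁} ≤ PN ≤ min{1,(1−p₀)/p₁}.
  lower = (p₁ − p₀)/p₁ = 0.66274 / 0.86387 ≈ 0.7672
  upper = min{1, (1 − p₀)/p₁} = 0.79887 / 0.86387 ≈ 0.9248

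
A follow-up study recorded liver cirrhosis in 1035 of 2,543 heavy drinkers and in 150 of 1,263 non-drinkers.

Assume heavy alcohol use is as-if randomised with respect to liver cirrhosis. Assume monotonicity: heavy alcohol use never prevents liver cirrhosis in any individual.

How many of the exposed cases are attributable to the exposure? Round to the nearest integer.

p₁ = P(outcome | exposed) = 1035/2543 = 0.407
p₀ = P(outcome | unexposed) = 150/1263 = 0.11876
PN = (p₁ − p₀)/p₁ = (0.407 − 0.11876) / 0.407 ≈ 0.70819.
Attributable cases ≈ PN × (exposed cases) = 0.70819 × 1035 ≈ 732.98.

about 733 cases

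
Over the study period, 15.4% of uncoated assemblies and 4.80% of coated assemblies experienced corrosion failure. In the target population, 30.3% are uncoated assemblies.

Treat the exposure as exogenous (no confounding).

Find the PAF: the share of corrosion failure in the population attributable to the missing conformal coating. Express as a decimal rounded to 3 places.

p₁ = 0.154, p₀ = 0.048.
Overall risk P(Y=1) = π·p₁ + (1−π)·p₀ = 0.303×0.154 + 0.697×0.048 = 0.080118.
Under exogeneity, PAF = [P(Y=1) − p₀] / P(Y=1).
PAF = (0.080118 − 0.048) / 0.080118 ≈ 0.4009

PAF ≈ 0.401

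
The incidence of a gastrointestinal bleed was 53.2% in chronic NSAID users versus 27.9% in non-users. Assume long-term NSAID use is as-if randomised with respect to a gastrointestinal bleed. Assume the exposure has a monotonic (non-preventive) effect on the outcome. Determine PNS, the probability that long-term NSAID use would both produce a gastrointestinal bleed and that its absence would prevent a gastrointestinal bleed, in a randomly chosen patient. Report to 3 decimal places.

p₁ = 0.532, p₀ = 0.279.
Under exogeneity and monotonicity, PNS = p₁ − p₀.
PNS = 0.532 − 0.279 = 0.253

PNS ≈ 0.253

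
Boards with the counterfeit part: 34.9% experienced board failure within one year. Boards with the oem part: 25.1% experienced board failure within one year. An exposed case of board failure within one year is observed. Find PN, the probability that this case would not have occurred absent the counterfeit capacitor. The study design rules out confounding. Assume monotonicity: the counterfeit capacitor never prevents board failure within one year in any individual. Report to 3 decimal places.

p₁ = 0.349, p₀ = 0.251.
Under exogeneity and monotonicity, PN = (p₁ − p₀) / p₁.
PN = (0.349 − 0.251) / 0.349 = 0.098 / 0.349 ≈ 0.2808

PN ≈ 0.281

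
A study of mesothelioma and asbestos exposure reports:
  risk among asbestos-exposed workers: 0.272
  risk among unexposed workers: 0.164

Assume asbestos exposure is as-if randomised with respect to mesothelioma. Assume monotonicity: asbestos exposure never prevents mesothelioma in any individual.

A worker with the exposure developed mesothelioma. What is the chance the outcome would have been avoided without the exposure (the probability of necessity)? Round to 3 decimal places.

PN ≈ 0.397

Let p₁ = 0.272, p₀ = 0.164.
Under exogeneity and monotonicity, PN = (p₁ − p₀) / p₁.
PN = (0.272 − 0.164) / 0.272 = 0.108 / 0.272 ≈ 0.3971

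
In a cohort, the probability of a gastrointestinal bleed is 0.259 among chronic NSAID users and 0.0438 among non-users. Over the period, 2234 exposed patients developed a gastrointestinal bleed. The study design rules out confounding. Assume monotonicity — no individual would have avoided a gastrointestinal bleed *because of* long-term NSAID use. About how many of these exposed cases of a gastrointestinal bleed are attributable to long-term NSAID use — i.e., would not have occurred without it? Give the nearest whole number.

about 1856 cases

Let p₁ = 0.259, p₀ = 0.0438.
PN = (p₁ − p₀)/p₁ = (0.259 − 0.0438) / 0.259 ≈ 0.83089.
Attributable cases ≈ PN × (exposed cases) = 0.83089 × 2234 ≈ 1856.20.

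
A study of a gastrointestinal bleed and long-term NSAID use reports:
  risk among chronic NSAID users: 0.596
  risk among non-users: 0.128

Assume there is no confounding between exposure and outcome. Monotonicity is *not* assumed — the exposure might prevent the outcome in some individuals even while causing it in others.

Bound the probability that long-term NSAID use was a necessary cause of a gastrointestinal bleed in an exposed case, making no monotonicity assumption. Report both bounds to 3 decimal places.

0.785 ≤ PN ≤ 1.000

Let p₁ = 0.596, p₀ = 0.128.
Under exogeneity alone the bounds on PN are max{0,(p₁−p₀)/p₁} ≤ PN ≤ min{1,(1−p₀)/p₁}.
  lower = (p₁ − p₀)/p₁ = 0.468 / 0.596 ≈ 0.7852
  upper = min{1, (1 − p₀)/p₁} = 0.872 / 0.596 ≈ 1.4631 → capped at 1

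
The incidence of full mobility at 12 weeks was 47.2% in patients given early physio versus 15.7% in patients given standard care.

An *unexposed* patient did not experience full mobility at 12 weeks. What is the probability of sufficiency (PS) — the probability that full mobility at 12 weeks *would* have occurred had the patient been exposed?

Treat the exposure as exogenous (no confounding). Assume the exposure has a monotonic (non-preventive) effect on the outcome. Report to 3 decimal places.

p₁ = 0.472, p₀ = 0.157.
Under exogeneity and monotonicity, PS = (p₁ − p₀) / (1 − p₀).
PS = (0.472 − 0.157) / (1 − 0.157) = 0.315 / 0.843 ≈ 0.3737

PS ≈ 0.374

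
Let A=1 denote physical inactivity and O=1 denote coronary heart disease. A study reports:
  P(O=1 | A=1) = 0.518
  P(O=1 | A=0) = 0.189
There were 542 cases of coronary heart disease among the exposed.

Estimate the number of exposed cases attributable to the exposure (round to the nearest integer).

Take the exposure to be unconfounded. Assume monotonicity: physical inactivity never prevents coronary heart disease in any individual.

Let p₁ = 0.518, p₀ = 0.189.
PN = (p₁ − p₀)/p₁ = (0.518 − 0.189) / 0.518 ≈ 0.63514.
Attributable cases ≈ PN × (exposed cases) = 0.63514 × 542 ≈ 344.24.

about 344 cases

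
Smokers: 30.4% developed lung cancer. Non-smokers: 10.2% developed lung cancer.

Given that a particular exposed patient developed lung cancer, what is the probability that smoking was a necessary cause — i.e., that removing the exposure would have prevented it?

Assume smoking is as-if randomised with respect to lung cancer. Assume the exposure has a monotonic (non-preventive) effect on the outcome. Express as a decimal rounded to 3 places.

p₁ = 0.304, p₀ = 0.102.
Under exogeneity and monotonicity, PN = (p₁ − p₀) / p₁.
PN = (0.304 − 0.102) / 0.304 = 0.202 / 0.304 ≈ 0.6645

PN ≈ 0.664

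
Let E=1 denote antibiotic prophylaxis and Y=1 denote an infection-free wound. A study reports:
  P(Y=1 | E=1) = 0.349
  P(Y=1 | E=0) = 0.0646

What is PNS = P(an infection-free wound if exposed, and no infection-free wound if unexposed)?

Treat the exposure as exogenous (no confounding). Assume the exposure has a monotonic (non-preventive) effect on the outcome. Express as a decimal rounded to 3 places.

PNS ≈ 0.284

Let p₁ = 0.349, p₀ = 0.0646.
Under exogeneity and monotonicity, PNS = p₁ − p₀.
PNS = 0.349 − 0.0646 = 0.2844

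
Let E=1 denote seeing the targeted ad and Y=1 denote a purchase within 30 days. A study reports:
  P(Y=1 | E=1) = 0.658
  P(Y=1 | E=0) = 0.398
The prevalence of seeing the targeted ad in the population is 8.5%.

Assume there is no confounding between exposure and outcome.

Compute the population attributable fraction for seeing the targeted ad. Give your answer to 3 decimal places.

PAF ≈ 0.053

Let p₁ = 0.658, p₀ = 0.398.
Overall risk P(Y=1) = π·p₁ + (1−π)·p₀ = 0.085×0.658 + 0.915×0.398 = 0.4201.
Under exogeneity, PAF = [P(Y=1) − p₀] / P(Y=1).
PAF = (0.4201 − 0.398) / 0.4201 ≈ 0.0526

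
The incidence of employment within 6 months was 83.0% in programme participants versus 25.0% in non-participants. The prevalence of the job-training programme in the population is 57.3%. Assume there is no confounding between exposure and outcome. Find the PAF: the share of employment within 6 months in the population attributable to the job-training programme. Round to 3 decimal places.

PAF ≈ 0.571

p₁ = 0.83, p₀ = 0.25.
Overall risk P(Y=1) = π·p₁ + (1−π)·p₀ = 0.573×0.83 + 0.427×0.25 = 0.58234.
Under exogeneity, PAF = [P(Y=1) − p₀] / P(Y=1).
PAF = (0.58234 − 0.25) / 0.58234 ≈ 0.5707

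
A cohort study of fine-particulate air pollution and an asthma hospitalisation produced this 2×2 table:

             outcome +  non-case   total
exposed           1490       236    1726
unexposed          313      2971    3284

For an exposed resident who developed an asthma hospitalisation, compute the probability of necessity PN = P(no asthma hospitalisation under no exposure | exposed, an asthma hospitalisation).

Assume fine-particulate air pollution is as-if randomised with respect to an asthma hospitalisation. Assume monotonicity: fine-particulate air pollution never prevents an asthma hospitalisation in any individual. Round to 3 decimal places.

p₁ = P(outcome | exposed) = 1490/1726 = 0.86327
p₀ = P(outcome | unexposed) = 313/3284 = 0.095311
Under exogeneity and monotonicity, PN = (p₁ − p₀) / p₁.
PN = (0.86327 − 0.095311) / 0.86327 = 0.76796 / 0.86327 ≈ 0.8896

PN ≈ 0.890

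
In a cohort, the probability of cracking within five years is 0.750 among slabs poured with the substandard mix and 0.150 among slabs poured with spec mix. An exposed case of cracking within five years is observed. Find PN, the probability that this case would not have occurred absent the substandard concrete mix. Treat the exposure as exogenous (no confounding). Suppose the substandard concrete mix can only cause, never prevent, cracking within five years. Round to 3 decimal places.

PN ≈ 0.800

Let p₁ = 0.75, p₀ = 0.15.
Under exogeneity and monotonicity, PN = (p₁ − p₀) / p₁.
PN = (0.75 − 0.15) / 0.75 = 0.6 / 0.75 ≈ 0.8000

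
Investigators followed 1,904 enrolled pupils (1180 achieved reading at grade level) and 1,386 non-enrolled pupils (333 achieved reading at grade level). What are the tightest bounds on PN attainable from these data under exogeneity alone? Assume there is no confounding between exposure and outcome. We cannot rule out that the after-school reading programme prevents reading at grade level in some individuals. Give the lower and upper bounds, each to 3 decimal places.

p₁ = P(outcome | exposed) = 1180/1904 = 0.61975
p₀ = P(outcome | unexposed) = 333/1386 = 0.24026
Under exogeneity alone the bounds on PN are max{0,(p₁−p₀)/p₁} ≤ PN ≤ min{1,(1−p₀)/p₁}.
  lower = (p₁ − p₀)/p₁ = 0.37949 / 0.61975 ≈ 0.6123
  upper = min{1, (1 − p₀)/p₁} = 0.75974 / 0.61975 ≈ 1.2259 → capped at 1

0.612 ≤ PN ≤ 1.000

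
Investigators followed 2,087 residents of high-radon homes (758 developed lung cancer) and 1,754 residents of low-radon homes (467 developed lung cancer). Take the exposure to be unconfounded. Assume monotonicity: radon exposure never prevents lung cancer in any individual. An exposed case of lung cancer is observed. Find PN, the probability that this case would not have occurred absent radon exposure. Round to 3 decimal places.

PN ≈ 0.267

p₁ = P(outcome | exposed) = 758/2087 = 0.3632
p₀ = P(outcome | unexposed) = 467/1754 = 0.26625
Under exogeneity and monotonicity, PN = (p₁ − p₀) / p₁.
PN = (0.3632 − 0.26625) / 0.3632 = 0.096952 / 0.3632 ≈ 0.2669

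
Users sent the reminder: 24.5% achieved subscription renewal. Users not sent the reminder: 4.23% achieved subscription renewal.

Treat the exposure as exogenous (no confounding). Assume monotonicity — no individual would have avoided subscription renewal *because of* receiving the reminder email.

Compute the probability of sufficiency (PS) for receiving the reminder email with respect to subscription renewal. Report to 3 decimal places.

p₁ = 0.245, p₀ = 0.0423.
Under exogeneity and monotonicity, PS = (p₁ − p₀) / (1 − p₀).
PS = (0.245 − 0.0423) / (1 − 0.0423) = 0.2027 / 0.9577 ≈ 0.2117

PS ≈ 0.212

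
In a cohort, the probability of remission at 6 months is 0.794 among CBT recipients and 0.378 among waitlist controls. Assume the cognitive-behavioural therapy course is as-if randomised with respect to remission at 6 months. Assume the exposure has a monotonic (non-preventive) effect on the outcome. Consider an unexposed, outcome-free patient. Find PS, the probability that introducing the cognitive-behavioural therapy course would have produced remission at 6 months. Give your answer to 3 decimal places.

Let p₁ = 0.794, p₀ = 0.378.
Under exogeneity and monotonicity, PS = (p₁ − p₀) / (1 − p₀).
PS = (0.794 − 0.378) / (1 − 0.378) = 0.416 / 0.622 ≈ 0.6688

PS ≈ 0.669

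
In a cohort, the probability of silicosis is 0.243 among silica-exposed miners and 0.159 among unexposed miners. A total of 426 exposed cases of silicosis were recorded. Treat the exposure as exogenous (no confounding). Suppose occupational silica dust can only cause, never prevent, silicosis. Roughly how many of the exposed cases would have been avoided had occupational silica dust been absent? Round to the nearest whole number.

Let p₁ = 0.243, p₀ = 0.159.
PN = (p₁ − p₀)/p₁ = (0.243 − 0.159) / 0.243 ≈ 0.34568.
Attributable cases ≈ PN × (exposed cases) = 0.34568 × 426 ≈ 147.26.

about 147 cases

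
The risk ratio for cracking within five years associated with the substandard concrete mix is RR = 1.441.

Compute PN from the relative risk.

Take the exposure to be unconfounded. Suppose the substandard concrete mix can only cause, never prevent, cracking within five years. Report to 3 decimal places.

Under exogeneity and monotonicity, PN = (RR − 1) / RR = 1 − 1/RR.
PN = (1.441 − 1) / 1.441 = 0.441 / 1.441 ≈ 0.3060

PN ≈ 0.306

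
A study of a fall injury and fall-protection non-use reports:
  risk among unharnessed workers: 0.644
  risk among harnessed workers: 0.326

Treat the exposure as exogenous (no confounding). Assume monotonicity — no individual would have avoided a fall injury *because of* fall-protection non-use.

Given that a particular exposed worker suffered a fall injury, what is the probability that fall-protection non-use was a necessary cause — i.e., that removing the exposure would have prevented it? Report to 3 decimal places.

Let p₁ = 0.644, p₀ = 0.326.
Under exogeneity and monotonicity, PN = (p₁ − p₀) / p₁.
PN = (0.644 − 0.326) / 0.644 = 0.318 / 0.644 ≈ 0.4938

PN ≈ 0.494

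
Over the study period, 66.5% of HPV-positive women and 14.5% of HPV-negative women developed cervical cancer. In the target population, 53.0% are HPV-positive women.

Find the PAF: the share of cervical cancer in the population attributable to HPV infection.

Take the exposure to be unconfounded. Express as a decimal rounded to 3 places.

p₁ = 0.665, p₀ = 0.145.
Overall risk P(Y=1) = π·p₁ + (1−π)·p₀ = 0.53×0.665 + 0.47×0.145 = 0.4206.
Under exogeneity, PAF = [P(Y=1) − p₀] / P(Y=1).
PAF = (0.4206 − 0.145) / 0.4206 ≈ 0.6553

PAF ≈ 0.655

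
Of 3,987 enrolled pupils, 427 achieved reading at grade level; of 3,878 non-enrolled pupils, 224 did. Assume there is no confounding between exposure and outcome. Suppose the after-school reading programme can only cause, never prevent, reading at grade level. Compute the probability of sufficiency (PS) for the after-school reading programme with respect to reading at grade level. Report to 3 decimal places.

PS ≈ 0.052

p₁ = P(outcome | exposed) = 427/3987 = 0.1071
p₀ = P(outcome | unexposed) = 224/3878 = 0.057762
Under exogeneity and monotonicity, PS = (p₁ − p₀) / (1 − p₀).
PS = (0.1071 − 0.057762) / (1 − 0.057762) = 0.049336 / 0.94224 ≈ 0.0524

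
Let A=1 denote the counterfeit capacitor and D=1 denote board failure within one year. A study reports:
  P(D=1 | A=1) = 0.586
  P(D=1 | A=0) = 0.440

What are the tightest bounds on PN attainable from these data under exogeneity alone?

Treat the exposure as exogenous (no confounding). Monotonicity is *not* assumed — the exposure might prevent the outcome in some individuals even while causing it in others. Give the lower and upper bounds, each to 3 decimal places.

0.249 ≤ PN ≤ 0.956

Let p₁ = 0.586, p₀ = 0.44.
Under exogeneity alone the bounds on PN are max{0,(p₁−p₀)/p₁} ≤ PN ≤ min{1,(1−p₀)/p₁}.
  lower = (p₁ − p₀)/p₁ = 0.146 / 0.586 ≈ 0.2491
  upper = min{1, (1 − p₀)/p₁} = 0.56 / 0.586 ≈ 0.9556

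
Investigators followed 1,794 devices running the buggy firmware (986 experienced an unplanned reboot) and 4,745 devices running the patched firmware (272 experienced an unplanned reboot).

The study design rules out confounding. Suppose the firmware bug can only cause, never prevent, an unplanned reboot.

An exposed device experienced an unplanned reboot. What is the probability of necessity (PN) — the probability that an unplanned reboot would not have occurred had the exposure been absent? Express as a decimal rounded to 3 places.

PN ≈ 0.896

p₁ = P(outcome | exposed) = 986/1794 = 0.54961
p₀ = P(outcome | unexposed) = 272/4745 = 0.057323
Under exogeneity and monotonicity, PN = (p₁ − p₀) / p₁.
PN = (0.54961 − 0.057323) / 0.54961 = 0.49229 / 0.54961 ≈ 0.8957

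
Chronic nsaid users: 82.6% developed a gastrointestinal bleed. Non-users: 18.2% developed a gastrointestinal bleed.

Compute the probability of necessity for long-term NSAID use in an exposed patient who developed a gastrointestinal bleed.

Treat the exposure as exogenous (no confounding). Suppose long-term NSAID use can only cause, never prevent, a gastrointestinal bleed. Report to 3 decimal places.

p₁ = 0.826, p₀ = 0.182.
Under exogeneity and monotonicity, PN = (p₁ − p₀) / p₁.
PN = (0.826 − 0.182) / 0.826 = 0.644 / 0.826 ≈ 0.7797

PN ≈ 0.780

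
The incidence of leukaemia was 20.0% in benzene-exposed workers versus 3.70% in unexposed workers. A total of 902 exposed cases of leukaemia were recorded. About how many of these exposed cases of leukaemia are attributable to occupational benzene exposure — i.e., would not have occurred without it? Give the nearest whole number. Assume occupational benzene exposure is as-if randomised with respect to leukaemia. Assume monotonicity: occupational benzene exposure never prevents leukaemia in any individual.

about 735 cases

p₁ = 0.2, p₀ = 0.037.
PN = (p₁ − p₀)/p₁ = (0.2 − 0.037) / 0.2 ≈ 0.81500.
Attributable cases ≈ PN × (exposed cases) = 0.81500 × 902 ≈ 735.13.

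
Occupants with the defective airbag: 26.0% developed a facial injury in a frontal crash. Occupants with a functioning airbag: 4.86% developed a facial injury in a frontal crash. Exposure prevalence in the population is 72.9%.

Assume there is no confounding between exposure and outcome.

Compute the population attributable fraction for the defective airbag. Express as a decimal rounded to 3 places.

p₁ = 0.26, p₀ = 0.0486.
Overall risk P(Y=1) = π·p₁ + (1−π)·p₀ = 0.729×0.26 + 0.271×0.0486 = 0.20271.
Under exogeneity, PAF = [P(Y=1) − p₀] / P(Y=1).
PAF = (0.20271 − 0.0486) / 0.20271 ≈ 0.7602

PAF ≈ 0.760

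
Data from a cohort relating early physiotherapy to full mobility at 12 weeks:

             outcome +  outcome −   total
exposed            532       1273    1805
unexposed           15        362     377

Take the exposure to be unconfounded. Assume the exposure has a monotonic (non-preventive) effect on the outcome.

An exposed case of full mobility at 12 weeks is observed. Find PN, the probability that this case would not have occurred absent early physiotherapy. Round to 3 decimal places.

p₁ = P(outcome | exposed) = 532/1805 = 0.29474
p₀ = P(outcome | unexposed) = 15/377 = 0.039788
Under exogeneity and monotonicity, PN = (p₁ − p₀) / p₁.
PN = (0.29474 − 0.039788) / 0.29474 = 0.25495 / 0.29474 ≈ 0.8650

PN ≈ 0.865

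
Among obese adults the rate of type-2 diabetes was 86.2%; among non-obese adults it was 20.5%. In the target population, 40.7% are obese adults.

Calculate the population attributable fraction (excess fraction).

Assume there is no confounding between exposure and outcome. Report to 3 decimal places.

PAF ≈ 0.566

p₁ = 0.862, p₀ = 0.205.
Overall risk P(Y=1) = π·p₁ + (1−π)·p₀ = 0.407×0.862 + 0.593×0.205 = 0.4724.
Under exogeneity, PAF = [P(Y=1) − p₀] / P(Y=1).
PAF = (0.4724 − 0.205) / 0.4724 ≈ 0.5660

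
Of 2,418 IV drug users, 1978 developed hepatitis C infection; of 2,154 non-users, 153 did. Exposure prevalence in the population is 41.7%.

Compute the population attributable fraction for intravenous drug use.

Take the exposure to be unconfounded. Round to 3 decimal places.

PAF ≈ 0.814

p₁ = P(outcome | exposed) = 1978/2418 = 0.81803
p₀ = P(outcome | unexposed) = 153/2154 = 0.071031
Overall risk P(Y=1) = π·p₁ + (1−π)·p₀ = 0.417×0.81803 + 0.583×0.071031 = 0.38253.
Under exogeneity, PAF = [P(Y=1) − p₀] / P(Y=1).
PAF = (0.38253 − 0.071031) / 0.38253 ≈ 0.8143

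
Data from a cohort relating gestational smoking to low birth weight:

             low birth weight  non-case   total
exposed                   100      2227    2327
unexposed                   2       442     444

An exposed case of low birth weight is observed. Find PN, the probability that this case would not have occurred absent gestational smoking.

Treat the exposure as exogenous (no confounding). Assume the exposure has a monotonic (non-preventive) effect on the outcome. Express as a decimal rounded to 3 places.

PN ≈ 0.895

p₁ = P(outcome | exposed) = 100/2327 = 0.042974
p₀ = P(outcome | unexposed) = 2/444 = 0.0045045
Under exogeneity and monotonicity, PN = (p₁ − p₀)/p₁.
PN = (0.042974 − 0.0045045) / 0.042974 ≈ 0.8952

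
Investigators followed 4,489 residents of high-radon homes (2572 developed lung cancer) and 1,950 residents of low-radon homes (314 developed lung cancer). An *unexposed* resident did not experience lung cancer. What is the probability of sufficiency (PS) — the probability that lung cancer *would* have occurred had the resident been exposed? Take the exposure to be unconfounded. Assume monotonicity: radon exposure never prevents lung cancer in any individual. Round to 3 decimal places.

p₁ = P(outcome | exposed) = 2572/4489 = 0.57296
p₀ = P(outcome | unexposed) = 314/1950 = 0.16103
Under exogeneity and monotonicity, PS = (p₁ − p₀) / (1 − p₀).
PS = (0.57296 − 0.16103) / (1 − 0.16103) = 0.41193 / 0.83897 ≈ 0.4910

PS ≈ 0.491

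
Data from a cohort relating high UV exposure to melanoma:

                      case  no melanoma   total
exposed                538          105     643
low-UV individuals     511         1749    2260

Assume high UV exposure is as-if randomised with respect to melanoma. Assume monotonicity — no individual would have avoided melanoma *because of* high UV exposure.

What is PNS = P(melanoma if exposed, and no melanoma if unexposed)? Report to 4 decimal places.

PNS ≈ 0.6106

p₁ = P(outcome | exposed) = 538/643 = 0.8367
p₀ = P(outcome | unexposed) = 511/2260 = 0.22611
Under exogeneity and monotonicity, PNS = p₁ − p₀.
PNS = 0.8367 − 0.22611 = 0.6106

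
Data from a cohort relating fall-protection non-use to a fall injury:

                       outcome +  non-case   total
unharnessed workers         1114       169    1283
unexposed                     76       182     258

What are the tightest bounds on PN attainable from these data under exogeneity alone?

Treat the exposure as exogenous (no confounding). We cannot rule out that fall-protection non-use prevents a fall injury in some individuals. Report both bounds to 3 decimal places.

p₁ = P(outcome | exposed) = 1114/1283 = 0.86828
p₀ = P(outcome | unexposed) = 76/258 = 0.29457
Under exogeneity alone the bounds on PN are max{0,(p₁−p₀)/p₁} ≤ PN ≤ min{1,(1−p₀)/p₁}.
  lower = (p₁ − p₀)/p₁ = 0.5737 / 0.86828 ≈ 0.6607
  upper = min{1, (1 − p₀)/p₁} = 0.70543 / 0.86828 ≈ 0.8124

0.661 ≤ PN ≤ 0.812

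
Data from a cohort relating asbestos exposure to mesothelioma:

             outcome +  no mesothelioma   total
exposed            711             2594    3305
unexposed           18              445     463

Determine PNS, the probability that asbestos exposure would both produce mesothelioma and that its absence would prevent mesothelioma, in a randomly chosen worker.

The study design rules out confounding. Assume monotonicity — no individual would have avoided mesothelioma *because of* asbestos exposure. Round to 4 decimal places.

p₁ = P(outcome | exposed) = 711/3305 = 0.21513
p₀ = P(outcome | unexposed) = 18/463 = 0.038877
Under exogeneity and monotonicity, PNS = p₁ − p₀.
PNS = 0.21513 − 0.038877 = 0.17625

PNS ≈ 0.1763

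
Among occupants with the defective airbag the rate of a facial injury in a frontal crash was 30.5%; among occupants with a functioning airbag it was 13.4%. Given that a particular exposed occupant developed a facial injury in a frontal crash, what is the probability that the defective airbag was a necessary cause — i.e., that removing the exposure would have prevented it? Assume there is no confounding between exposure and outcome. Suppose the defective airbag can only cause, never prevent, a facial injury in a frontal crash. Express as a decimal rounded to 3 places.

p₁ = 0.305, p₀ = 0.134.
Under exogeneity and monotonicity, PN = (p₁ − p₀) / p₁.
PN = (0.305 − 0.134) / 0.305 = 0.171 / 0.305 ≈ 0.5607

PN ≈ 0.561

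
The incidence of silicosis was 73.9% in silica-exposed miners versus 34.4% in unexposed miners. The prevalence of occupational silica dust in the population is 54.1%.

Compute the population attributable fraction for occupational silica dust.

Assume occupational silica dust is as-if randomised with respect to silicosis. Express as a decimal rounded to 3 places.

p₁ = 0.739, p₀ = 0.344.
Overall risk P(Y=1) = π·p₁ + (1−π)·p₀ = 0.541×0.739 + 0.459×0.344 = 0.5577.
Under exogeneity, PAF = [P(Y=1) − p₀] / P(Y=1).
PAF = (0.5577 − 0.344) / 0.5577 ≈ 0.3832

PAF ≈ 0.383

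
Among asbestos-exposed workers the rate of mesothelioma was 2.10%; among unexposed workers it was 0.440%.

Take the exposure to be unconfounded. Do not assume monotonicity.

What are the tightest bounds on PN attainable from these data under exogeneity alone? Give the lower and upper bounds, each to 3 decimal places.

0.790 ≤ PN ≤ 1.000

p₁ = 0.021, p₀ = 0.0044.
Under exogeneity alone the bounds on PN are max{0,(p₁−p₀)/p₁} ≤ PN ≤ min{1,(1−p₀)/p₁}.
  lower = (p₁ − p₀)/p₁ = 0.0166 / 0.021 ≈ 0.7905
  upper = min{1, (1 − p₀)/p₁} = 0.9956 / 0.021 ≈ 47.4095 → capped at 1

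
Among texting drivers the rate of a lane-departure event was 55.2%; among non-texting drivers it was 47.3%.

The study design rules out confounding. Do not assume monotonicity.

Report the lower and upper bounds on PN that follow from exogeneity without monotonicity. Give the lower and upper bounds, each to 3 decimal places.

0.143 ≤ PN ≤ 0.955

p₁ = 0.552, p₀ = 0.473.
Under exogeneity alone the bounds on PN are max{0,(p₁−p₀)/p₁} ≤ PN ≤ min{1,(1−p₀)/p₁}.
  lower = (p₁ − p₀)/p₁ = 0.079 / 0.552 ≈ 0.1431
  upper = min{1, (1 − p₀)/p₁} = 0.527 / 0.552 ≈ 0.9547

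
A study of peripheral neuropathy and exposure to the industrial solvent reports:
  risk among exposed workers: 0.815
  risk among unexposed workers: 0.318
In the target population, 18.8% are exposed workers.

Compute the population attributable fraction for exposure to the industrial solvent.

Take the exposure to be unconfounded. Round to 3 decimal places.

PAF ≈ 0.227

Let p₁ = 0.815, p₀ = 0.318.
Overall risk P(Y=1) = π·p₁ + (1−π)·p₀ = 0.188×0.815 + 0.812×0.318 = 0.41144.
Under exogeneity, PAF = [P(Y=1) − p₀] / P(Y=1).
PAF = (0.41144 − 0.318) / 0.41144 ≈ 0.2271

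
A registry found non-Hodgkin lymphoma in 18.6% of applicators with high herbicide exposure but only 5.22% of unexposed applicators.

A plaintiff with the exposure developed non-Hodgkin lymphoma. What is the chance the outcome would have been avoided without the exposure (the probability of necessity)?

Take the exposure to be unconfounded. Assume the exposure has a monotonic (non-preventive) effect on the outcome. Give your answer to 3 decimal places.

PN ≈ 0.719

p₁ = 0.186, p₀ = 0.0522.
Under exogeneity and monotonicity, PN = (p₁ − p₀) / p₁.
PN = (0.186 − 0.0522) / 0.186 = 0.1338 / 0.186 ≈ 0.7194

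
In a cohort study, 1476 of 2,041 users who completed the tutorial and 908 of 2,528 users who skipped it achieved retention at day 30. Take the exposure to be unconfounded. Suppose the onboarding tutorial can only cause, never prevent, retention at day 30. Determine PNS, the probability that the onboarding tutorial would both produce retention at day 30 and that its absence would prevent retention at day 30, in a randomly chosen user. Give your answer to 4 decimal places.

p₁ = P(outcome | exposed) = 1476/2041 = 0.72317
p₀ = P(outcome | unexposed) = 908/2528 = 0.35918
Under exogeneity and monotonicity, PNS = p₁ − p₀.
PNS = 0.72317 − 0.35918 = 0.364

PNS ≈ 0.3640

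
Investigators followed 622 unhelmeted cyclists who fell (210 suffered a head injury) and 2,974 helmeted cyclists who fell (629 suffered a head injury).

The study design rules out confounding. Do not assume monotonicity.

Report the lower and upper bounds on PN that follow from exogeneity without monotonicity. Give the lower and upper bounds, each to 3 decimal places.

p₁ = P(outcome | exposed) = 210/622 = 0.33762
p₀ = P(outcome | unexposed) = 629/2974 = 0.2115
Under exogeneity alone the bounds on PN are max{0,(p₁−p₀)/p₁} ≤ PN ≤ min{1,(1−p₀)/p₁}.
  lower = (p₁ − p₀)/p₁ = 0.12612 / 0.33762 ≈ 0.3736
  upper = min{1, (1 − p₀)/p₁} = 0.7885 / 0.33762 ≈ 2.3355 → capped at 1

0.374 ≤ PN ≤ 1.000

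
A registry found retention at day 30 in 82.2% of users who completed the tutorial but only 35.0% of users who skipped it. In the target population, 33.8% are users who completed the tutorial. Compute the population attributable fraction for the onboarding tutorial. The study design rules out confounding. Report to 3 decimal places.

p₁ = 0.822, p₀ = 0.35.
Overall risk P(Y=1) = π·p₁ + (1−π)·p₀ = 0.338×0.822 + 0.662×0.35 = 0.50954.
Under exogeneity, PAF = [P(Y=1) − p₀] / P(Y=1).
PAF = (0.50954 − 0.35) / 0.50954 ≈ 0.3131

PAF ≈ 0.313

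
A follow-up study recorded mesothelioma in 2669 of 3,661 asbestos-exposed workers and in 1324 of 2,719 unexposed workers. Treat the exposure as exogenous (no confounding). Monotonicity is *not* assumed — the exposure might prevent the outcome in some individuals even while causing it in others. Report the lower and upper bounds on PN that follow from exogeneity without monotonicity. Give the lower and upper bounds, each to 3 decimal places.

p₁ = P(outcome | exposed) = 2669/3661 = 0.72904
p₀ = P(outcome | unexposed) = 1324/2719 = 0.48694
Under exogeneity alone the bounds on PN are max{0,(p₁−p₀)/p₁} ≤ PN ≤ min{1,(1−p₀)/p₁}.
  lower = (p₁ − p₀)/p₁ = 0.24209 / 0.72904 ≈ 0.3321
  upper = min{1, (1 − p₀)/p₁} = 0.51306 / 0.72904 ≈ 0.7037

0.332 ≤ PN ≤ 0.704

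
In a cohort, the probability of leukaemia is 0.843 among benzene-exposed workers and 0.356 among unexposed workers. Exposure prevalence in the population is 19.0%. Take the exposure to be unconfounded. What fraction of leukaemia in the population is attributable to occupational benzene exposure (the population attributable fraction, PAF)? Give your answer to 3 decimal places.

PAF ≈ 0.206

Let p₁ = 0.843, p₀ = 0.356.
Overall risk P(Y=1) = π·p₁ + (1−π)·p₀ = 0.19×0.843 + 0.81×0.356 = 0.44853.
Under exogeneity, PAF = [P(Y=1) − p₀] / P(Y=1).
PAF = (0.44853 − 0.356) / 0.44853 ≈ 0.2063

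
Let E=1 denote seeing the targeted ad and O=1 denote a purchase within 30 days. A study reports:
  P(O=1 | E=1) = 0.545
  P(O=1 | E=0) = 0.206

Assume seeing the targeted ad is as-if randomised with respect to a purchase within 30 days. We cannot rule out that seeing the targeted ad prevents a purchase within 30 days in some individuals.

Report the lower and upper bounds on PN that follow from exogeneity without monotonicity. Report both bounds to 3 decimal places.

Let p₁ = 0.545, p₀ = 0.206.
Under exogeneity alone the bounds on PN are max{0,(p₁−p₀)/p₁} ≤ PN ≤ min{1,(1−p₀)/p₁}.
  lower = (p₁ − p₀)/p₁ = 0.339 / 0.545 ≈ 0.6220
  upper = min{1, (1 − p₀)/p₁} = 0.794 / 0.545 ≈ 1.4569 → capped at 1

0.622 ≤ PN ≤ 1.000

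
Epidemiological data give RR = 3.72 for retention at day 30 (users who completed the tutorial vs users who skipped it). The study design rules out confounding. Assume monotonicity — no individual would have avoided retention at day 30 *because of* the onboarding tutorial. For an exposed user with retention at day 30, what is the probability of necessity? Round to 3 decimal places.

PN ≈ 0.731

Under exogeneity and monotonicity, PN = (RR − 1) / RR = 1 − 1/RR.
PN = (3.72 − 1) / 3.72 = 2.72 / 3.72 ≈ 0.7312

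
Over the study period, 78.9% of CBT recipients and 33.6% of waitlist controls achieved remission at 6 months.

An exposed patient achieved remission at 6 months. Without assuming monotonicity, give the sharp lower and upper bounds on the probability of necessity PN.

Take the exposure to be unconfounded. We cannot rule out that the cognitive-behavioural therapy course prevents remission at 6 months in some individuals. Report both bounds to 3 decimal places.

p₁ = 0.789, p₀ = 0.336.
Under exogeneity alone the bounds on PN are max{0,(p₁−p₀)/p₁} ≤ PN ≤ min{1,(1−p₀)/p₁}.
  lower = (p₁ − p₀)/p₁ = 0.453 / 0.789 ≈ 0.5741
  upper = min{1, (1 − p₀)/p₁} = 0.664 / 0.789 ≈ 0.8416

0.574 ≤ PN ≤ 0.842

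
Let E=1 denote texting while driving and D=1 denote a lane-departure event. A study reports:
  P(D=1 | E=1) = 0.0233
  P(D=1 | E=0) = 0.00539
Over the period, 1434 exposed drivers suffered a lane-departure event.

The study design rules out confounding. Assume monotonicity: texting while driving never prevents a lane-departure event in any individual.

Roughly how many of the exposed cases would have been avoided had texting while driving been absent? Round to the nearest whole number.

about 1102 cases

Let p₁ = 0.0233, p₀ = 0.00539.
PN = (p₁ − p₀)/p₁ = (0.0233 − 0.00539) / 0.0233 ≈ 0.76867.
Attributable cases ≈ PN × (exposed cases) = 0.76867 × 1434 ≈ 1102.27.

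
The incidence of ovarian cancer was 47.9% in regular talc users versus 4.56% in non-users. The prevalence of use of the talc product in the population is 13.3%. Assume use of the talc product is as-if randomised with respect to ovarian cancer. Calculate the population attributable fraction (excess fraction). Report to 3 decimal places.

PAF ≈ 0.558

p₁ = 0.479, p₀ = 0.0456.
Overall risk P(Y=1) = π·p₁ + (1−π)·p₀ = 0.133×0.479 + 0.867×0.0456 = 0.10324.
Under exogeneity, PAF = [P(Y=1) − p₀] / P(Y=1).
PAF = (0.10324 − 0.0456) / 0.10324 ≈ 0.5583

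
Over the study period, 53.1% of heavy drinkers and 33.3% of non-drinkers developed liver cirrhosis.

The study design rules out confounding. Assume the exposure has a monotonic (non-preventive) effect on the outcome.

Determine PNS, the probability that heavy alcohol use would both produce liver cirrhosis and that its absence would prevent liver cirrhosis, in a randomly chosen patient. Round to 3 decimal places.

PNS ≈ 0.198

p₁ = 0.531, p₀ = 0.333.
Under exogeneity and monotonicity, PNS = p₁ − p₀.
PNS = 0.531 − 0.333 = 0.198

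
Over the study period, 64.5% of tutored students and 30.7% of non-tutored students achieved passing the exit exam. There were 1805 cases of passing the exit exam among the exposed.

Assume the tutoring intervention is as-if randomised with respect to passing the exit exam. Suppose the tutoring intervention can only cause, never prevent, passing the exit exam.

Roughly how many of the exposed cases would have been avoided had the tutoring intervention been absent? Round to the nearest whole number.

p₁ = 0.645, p₀ = 0.307.
PN = (p₁ − p₀)/p₁ = (0.645 − 0.307) / 0.645 ≈ 0.52403.
Attributable cases ≈ PN × (exposed cases) = 0.52403 × 1805 ≈ 945.88.

about 946 cases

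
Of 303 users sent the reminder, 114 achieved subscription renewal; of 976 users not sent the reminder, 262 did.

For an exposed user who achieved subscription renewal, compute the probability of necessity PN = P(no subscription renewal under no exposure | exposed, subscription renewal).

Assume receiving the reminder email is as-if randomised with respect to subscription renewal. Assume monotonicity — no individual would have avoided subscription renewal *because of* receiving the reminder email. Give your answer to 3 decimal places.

PN ≈ 0.287

p₁ = P(outcome | exposed) = 114/303 = 0.37624
p₀ = P(outcome | unexposed) = 262/976 = 0.26844
Under exogeneity and monotonicity, PN = (p₁ − p₀) / p₁.
PN = (0.37624 − 0.26844) / 0.37624 = 0.1078 / 0.37624 ≈ 0.2865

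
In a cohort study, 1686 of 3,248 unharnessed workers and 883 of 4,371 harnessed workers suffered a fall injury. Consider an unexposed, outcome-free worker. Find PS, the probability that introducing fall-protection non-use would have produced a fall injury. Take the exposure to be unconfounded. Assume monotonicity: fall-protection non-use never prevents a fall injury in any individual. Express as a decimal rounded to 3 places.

p₁ = P(outcome | exposed) = 1686/3248 = 0.51909
p₀ = P(outcome | unexposed) = 883/4371 = 0.20201
Under exogeneity and monotonicity, PS = (p₁ − p₀) / (1 − p₀).
PS = (0.51909 − 0.20201) / (1 − 0.20201) = 0.31708 / 0.79799 ≈ 0.3973

PS ≈ 0.397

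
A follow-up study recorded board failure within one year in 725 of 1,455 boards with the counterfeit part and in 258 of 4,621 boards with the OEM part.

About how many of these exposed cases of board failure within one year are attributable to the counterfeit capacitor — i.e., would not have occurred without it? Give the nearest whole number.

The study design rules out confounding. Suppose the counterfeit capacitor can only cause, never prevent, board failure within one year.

p₁ = P(outcome | exposed) = 725/1455 = 0.49828
p₀ = P(outcome | unexposed) = 258/4621 = 0.055832
PN = (p₁ − p₀)/p₁ = (0.49828 − 0.055832) / 0.49828 ≈ 0.88795.
Attributable cases ≈ PN × (exposed cases) = 0.88795 × 725 ≈ 643.76.

about 644 cases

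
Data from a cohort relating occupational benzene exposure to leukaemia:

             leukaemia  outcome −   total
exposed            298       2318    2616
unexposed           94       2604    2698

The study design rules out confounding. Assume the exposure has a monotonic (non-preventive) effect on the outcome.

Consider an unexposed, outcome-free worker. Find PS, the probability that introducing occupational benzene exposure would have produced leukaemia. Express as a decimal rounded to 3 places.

p₁ = P(outcome | exposed) = 298/2616 = 0.11391
p₀ = P(outcome | unexposed) = 94/2698 = 0.034841
Under exogeneity and monotonicity, PS = (p₁ − p₀)/(1 − p₀).
PS = (0.11391 − 0.034841) / 0.96516 ≈ 0.0819

PS ≈ 0.082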